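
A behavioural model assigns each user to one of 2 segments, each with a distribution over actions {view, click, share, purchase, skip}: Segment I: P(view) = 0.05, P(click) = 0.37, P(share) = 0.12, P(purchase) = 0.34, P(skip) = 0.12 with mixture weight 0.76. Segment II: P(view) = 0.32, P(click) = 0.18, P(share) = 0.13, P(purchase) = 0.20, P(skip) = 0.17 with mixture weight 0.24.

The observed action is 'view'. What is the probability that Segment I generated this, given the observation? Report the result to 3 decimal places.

0.331

The responsibility of component k is w_k f_k(x) divided by Σ_j w_j f_j(x).
Categorical probabilities:
  p_I = 0.05
  p_II = 0.32
Weight by the priors:
  w_I·p_I = 0.76 × 0.05 = 0.038
  w_II·p_II = 0.24 × 0.32 = 0.0768
Evidence: 0.038 + 0.0768 = 0.1148
P(Segment I | 'view') = 0.038 / 0.1148 ≈ 0.331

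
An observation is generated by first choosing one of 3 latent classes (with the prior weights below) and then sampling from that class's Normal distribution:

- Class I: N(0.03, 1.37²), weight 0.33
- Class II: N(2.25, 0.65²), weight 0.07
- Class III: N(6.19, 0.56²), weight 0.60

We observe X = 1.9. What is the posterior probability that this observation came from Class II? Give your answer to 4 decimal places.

0.4954

Posterior ∝ prior × likelihood, so P(k | x) ∝ w_k f_k(x); normalise over all components.
Component likelihoods at x = 1.9:
  f_I = (1/(1.37·√(2π)))·exp(−(1.9−0.03)²/(2·1.37²)) = 0.291199·exp(-0.93156) = 0.114714
  f_II = (1/(0.65·√(2π)))·exp(−(1.9−2.25)²/(2·0.65²)) = 0.613757·exp(-0.14497) = 0.53093
  f_III = (1/(0.56·√(2π)))·exp(−(1.9−6.19)²/(2·0.56²)) = 0.712397·exp(-29.34327) = 1.28559e-13
Unnormalised posteriors:
  w_I·f_I = 0.33 × 0.114714 = 0.0378557
  w_II·f_II = 0.07 × 0.53093 = 0.0371651
  w_III·f_III = 0.60 × 1.28559e-13 = 7.71351e-14
Marginal: 0.0378557 + 0.0371651 + 7.71351e-14 = 0.0750207
P(Class II | the observation) = 0.0371651 / 0.0750207 ≈ 0.4954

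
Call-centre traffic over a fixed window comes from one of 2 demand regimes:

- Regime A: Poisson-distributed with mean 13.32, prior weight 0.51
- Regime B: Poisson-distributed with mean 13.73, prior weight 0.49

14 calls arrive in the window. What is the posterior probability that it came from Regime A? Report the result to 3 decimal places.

Apply Bayes' rule: the posterior for each component is proportional to its prior times its likelihood at x.
Poisson probabilities:
  p_A = e^(−13.32)·13.32^14/14! = 0.104195
  p_B = e^(−13.73)·13.73^14/14! = 0.10571
Weight by the priors:
  w_A·p_A = 0.51 × 0.104195 = 0.0531396
  w_B·p_B = 0.49 × 0.10571 = 0.0517979
Marginal: 0.0531396 + 0.0517979 = 0.104938
P(Regime A | x) ≈ 0.506

0.506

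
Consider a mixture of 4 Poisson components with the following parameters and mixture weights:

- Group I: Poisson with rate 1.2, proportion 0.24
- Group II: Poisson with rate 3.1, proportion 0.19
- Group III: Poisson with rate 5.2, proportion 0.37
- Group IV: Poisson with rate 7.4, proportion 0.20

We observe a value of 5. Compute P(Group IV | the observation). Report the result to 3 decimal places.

0.207

P(component k | x) = π_k·f_k(x) / marginal(x), where marginal(x) = Σ_j π_j·f_j(x).
Poisson probabilities:
  L_I = e^(−1.2)·1.2^5/5! = 0.00624556
  L_II = e^(−3.1)·3.1^5/5! = 0.107477
  L_III = e^(−5.2)·5.2^5/5! = 0.174785
  L_IV = e^(−7.4)·7.4^5/5! = 0.113031
Multiply by the mixture weights:
  π_I·L_I = 0.24 × 0.00624556 = 0.00149894
  π_II·L_II = 0.19 × 0.107477 = 0.0204206
  π_III·L_III = 0.37 × 0.174785 = 0.0646705
  π_IV·L_IV = 0.20 × 0.113031 = 0.0226062
Denominator: 0.00149894 + 0.0204206 + 0.0646705 + 0.0226062 = 0.109196
P(Group IV | data) ≈ 0.207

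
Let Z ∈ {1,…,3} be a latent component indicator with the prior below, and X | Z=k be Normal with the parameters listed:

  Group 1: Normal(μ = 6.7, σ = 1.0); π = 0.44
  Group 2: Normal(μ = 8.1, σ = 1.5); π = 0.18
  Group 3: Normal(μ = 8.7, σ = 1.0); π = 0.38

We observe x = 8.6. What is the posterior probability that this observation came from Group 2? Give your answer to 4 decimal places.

0.2013

By Bayes' theorem, P(k | x) = P(Z=k) f_k(x) / Σ_j P(Z=j) f_j(x).
Normal densities:
  p_1 = 0.0656158
  p_2 = 0.251589
  p_3 = 0.396953
Prior × likelihood for each component:
  P(Z=1)·p_1 = 0.44 × 0.0656158 = 0.028871
  P(Z=2)·p_2 = 0.18 × 0.251589 = 0.045286
  P(Z=3)·p_3 = 0.38 × 0.396953 = 0.150842
Evidence: 0.028871 + 0.045286 + 0.150842 = 0.224999
Responsibility of Group 2: 0.045286 / 0.224999 ≈ 0.2013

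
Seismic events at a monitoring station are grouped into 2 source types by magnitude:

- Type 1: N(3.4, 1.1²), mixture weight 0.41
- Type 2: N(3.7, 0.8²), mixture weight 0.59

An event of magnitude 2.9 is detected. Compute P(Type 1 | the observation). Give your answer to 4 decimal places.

Apply Bayes' rule: the posterior for each component is proportional to its prior times its likelihood at x.
Evaluate each component's likelihood at the observed value:
  p_1 = (1/(1.1·√(2π)))·exp(−(2.9−3.4)²/(2·1.1²)) = 0.362675·exp(-0.10331) = 0.327079
  p_2 = (1/(0.8·√(2π)))·exp(−(2.9−3.7)²/(2·0.8²)) = 0.498678·exp(-0.50000) = 0.302463
Prior × likelihood for each component:
  π_1·p_1 = 0.41 × 0.327079 = 0.134102
  π_2·p_2 = 0.59 × 0.302463 = 0.178453
Marginal: 0.134102 + 0.178453 = 0.312556
P(Type 1 | the observation) = 0.134102 / 0.312556 ≈ 0.4291

0.4291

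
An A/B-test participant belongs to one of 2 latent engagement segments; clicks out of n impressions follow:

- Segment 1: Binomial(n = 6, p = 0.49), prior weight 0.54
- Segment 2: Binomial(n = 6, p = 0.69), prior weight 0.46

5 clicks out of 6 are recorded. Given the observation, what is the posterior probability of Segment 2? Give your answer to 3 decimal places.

By Bayes' theorem, P(k | x) = P(Z=k) f_k(x) / Σ_j P(Z=j) f_j(x).
Evaluate each component's likelihood at the observed value:
  p_1 = 0.0864374
  p_2 = 0.29091
Prior × likelihood for each component:
  P(Z=1)·p_1 = 0.54 × 0.0864374 = 0.0466762
  P(Z=2)·p_2 = 0.46 × 0.29091 = 0.133819
Denominator: 0.0466762 + 0.133819 = 0.180495
Responsibility of Segment 2: 0.133819 / 0.180495 ≈ 0.741

0.741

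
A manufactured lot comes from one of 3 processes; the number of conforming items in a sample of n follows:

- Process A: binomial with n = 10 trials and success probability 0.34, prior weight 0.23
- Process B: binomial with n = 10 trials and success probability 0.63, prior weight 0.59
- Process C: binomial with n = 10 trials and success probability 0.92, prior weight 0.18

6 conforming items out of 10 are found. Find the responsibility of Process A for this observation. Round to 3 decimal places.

0.088

Posterior ∝ prior × likelihood, so P(k | x) ∝ π_k f_k(x); normalise over all components.
Component likelihoods at x = 6 conforming items out of 10:
  f_A = C(10,6)·0.34^6·0.66^4 = 210·0.0015448·0.189747 = 0.0615557
  f_B = C(10,6)·0.63^6·0.37^4 = 210·0.0625235·0.0187416 = 0.246076
  f_C = C(10,6)·0.92^6·0.08^4 = 210·0.606355·4.096e-05 = 0.00521562
Weight by the priors:
  π_A·f_A = 0.23 × 0.0615557 = 0.0141578
  π_B·f_B = 0.59 × 0.246076 = 0.145185
  π_C·f_C = 0.18 × 0.00521562 = 0.000938812
Normaliser: 0.0141578 + 0.145185 + 0.000938812 = 0.160282
P(Process A | the observation) = 0.0141578 / 0.160282 ≈ 0.088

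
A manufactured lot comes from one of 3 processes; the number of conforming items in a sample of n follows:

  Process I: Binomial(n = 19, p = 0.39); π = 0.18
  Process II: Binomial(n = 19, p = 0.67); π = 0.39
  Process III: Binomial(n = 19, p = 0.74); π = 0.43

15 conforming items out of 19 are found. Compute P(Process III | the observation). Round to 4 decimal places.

Posterior ∝ prior × likelihood, so P(k | x) ∝ P(Z=k) f_k(x); normalise over all components.
Evaluate each component's likelihood at the observed value:
  f_I = C(19,15)·0.39^15·0.61^4 = 3876·7.34462e-07·0.138458 = 0.00039416
  f_II = C(19,15)·0.67^15·0.33^4 = 3876·0.00246106·0.0118592 = 0.113126
  f_III = C(19,15)·0.74^15·0.26^4 = 3876·0.0109264·0.00456976 = 0.193532
Unnormalised posteriors:
  P(Z=I)·f_I = 0.18 × 0.00039416 = 7.09487e-05
  P(Z=II)·f_II = 0.39 × 0.113126 = 0.0441191
  P(Z=III)·f_III = 0.43 × 0.193532 = 0.0832188
Evidence: 7.09487e-05 + 0.0441191 + 0.0832188 = 0.127409
So the posterior for Process III is 0.0832188 / 0.127409 ≈ 0.6532.

0.6532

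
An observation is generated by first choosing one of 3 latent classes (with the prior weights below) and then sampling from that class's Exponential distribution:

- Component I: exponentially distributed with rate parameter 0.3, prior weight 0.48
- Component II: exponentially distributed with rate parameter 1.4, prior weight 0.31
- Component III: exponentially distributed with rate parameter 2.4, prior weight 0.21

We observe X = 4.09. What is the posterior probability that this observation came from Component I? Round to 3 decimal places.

0.967

Apply Bayes' rule: the posterior for each component is proportional to its prior times its likelihood at x.
Exponential densities:
  p_I = 0.3·e^(−0.3·4.09) = 0.3·e^(−1.2270) = 0.0879512
  p_II = 1.4·e^(−1.4·4.09) = 1.4·e^(−5.7260) = 0.00456413
  p_III = 2.4·e^(−2.4·4.09) = 2.4·e^(−9.8160) = 0.000130971
Prior × likelihood for each component:
  P(Z=I)·p_I = 0.48 × 0.0879512 = 0.0422166
  P(Z=II)·p_II = 0.31 × 0.00456413 = 0.00141488
  P(Z=III)·p_III = 0.21 × 0.000130971 = 2.7504e-05
Normaliser: 0.0422166 + 0.00141488 + 2.7504e-05 = 0.043659
P(Component I | 4.09) ≈ 0.967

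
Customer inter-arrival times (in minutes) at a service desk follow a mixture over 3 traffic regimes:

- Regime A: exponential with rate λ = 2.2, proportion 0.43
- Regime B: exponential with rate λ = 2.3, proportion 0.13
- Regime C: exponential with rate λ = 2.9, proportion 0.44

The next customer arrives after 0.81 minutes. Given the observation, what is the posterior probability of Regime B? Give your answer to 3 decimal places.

0.142

The responsibility of component k is w_k f_k(x) divided by Σ_j w_j f_j(x).
Component likelihoods at x = 0.81 minutes:
  L_A = 2.2·e^(−2.2·0.81) = 2.2·e^(−1.7820) = 0.370263
  L_B = 2.3·e^(−2.3·0.81) = 2.3·e^(−1.8630) = 0.356975
  L_C = 2.9·e^(−2.9·0.81) = 2.9·e^(−2.3490) = 0.276847
Unnormalised posteriors:
  w_A·L_A = 0.43 × 0.370263 = 0.159213
  w_B·L_B = 0.13 × 0.356975 = 0.0464067
  w_C·L_C = 0.44 × 0.276847 = 0.121813
Denominator: 0.159213 + 0.0464067 + 0.121813 = 0.327432
P(Regime B | x) ≈ 0.142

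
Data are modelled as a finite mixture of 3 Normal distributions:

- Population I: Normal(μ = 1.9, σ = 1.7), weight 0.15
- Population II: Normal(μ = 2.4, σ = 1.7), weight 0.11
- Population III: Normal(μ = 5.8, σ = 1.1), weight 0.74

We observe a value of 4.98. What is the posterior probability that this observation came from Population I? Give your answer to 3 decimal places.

0.031

Posterior ∝ prior × likelihood, so P(k | x) ∝ w_k f_k(x); normalise over all components.
Component likelihoods at x = 4.98:
  L_I = (1/(1.7·√(2π)))·exp(−(4.98−1.9)²/(2·1.7²)) = 0.234672·exp(-1.64125) = 0.045465
  L_II = (1/(1.7·√(2π)))·exp(−(4.98−2.4)²/(2·1.7²)) = 0.234672·exp(-1.15163) = 0.074185
  L_III = (1/(1.1·√(2π)))·exp(−(4.98−5.8)²/(2·1.1²)) = 0.362675·exp(-0.27785) = 0.274693
Multiply by the mixture weights:
  w_I·L_I = 0.15 × 0.045465 = 0.00681975
  w_II·L_II = 0.11 × 0.074185 = 0.00816035
  w_III·L_III = 0.74 × 0.274693 = 0.203273
Sum: 0.00681975 + 0.00816035 + 0.203273 = 0.218253
P(Population I | data) = 0.00681975 / 0.218253 ≈ 0.031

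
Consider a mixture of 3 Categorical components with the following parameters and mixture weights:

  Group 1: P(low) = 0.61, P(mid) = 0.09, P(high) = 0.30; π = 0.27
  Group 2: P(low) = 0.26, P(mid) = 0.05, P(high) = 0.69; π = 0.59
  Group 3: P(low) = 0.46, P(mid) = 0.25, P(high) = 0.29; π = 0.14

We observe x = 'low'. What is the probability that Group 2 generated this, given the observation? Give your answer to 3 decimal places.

Posterior ∝ prior × likelihood, so P(k | x) ∝ π_k f_k(x); normalise over all components.
Categorical probabilities:
  p_1 = 0.61
  p_2 = 0.26
  p_3 = 0.46
Prior × likelihood for each component:
  π_1·p_1 = 0.27 × 0.61 = 0.1647
  π_2·p_2 = 0.59 × 0.26 = 0.1534
  π_3·p_3 = 0.14 × 0.46 = 0.0644
Normaliser: 0.1647 + 0.1534 + 0.0644 = 0.3825
Responsibility of Group 2: 0.1534 / 0.3825 ≈ 0.401

0.401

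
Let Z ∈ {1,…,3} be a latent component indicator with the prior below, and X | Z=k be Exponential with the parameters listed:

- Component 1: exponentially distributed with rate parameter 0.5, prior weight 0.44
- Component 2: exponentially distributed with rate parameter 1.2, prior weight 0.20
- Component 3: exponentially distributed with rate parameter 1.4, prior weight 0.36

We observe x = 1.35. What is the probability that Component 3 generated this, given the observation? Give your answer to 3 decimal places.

Apply Bayes' rule: the posterior for each component is proportional to its prior times its likelihood at x.
Component likelihoods at x = 1.35:
  L_1 = 0.254578
  L_2 = 0.237478
  L_3 = 0.211501
Prior × likelihood for each component:
  w_1·L_1 = 0.44 × 0.254578 = 0.112014
  w_2·L_2 = 0.20 × 0.237478 = 0.0474957
  w_3·L_3 = 0.36 × 0.211501 = 0.0761402
Normaliser: 0.112014 + 0.0474957 + 0.0761402 = 0.23565
P(Component 3 | the observation) ≈ 0.323

0.323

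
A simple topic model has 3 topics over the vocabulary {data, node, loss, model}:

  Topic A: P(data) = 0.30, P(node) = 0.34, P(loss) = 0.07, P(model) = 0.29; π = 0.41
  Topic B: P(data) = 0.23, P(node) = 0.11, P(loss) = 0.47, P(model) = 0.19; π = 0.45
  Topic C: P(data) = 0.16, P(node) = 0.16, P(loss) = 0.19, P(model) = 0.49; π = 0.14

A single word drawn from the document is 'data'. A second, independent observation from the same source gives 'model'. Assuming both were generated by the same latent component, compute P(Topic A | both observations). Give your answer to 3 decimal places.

By Bayes' theorem, P(k | x) = w_k f_k(x) / Σ_j w_j f_j(x).
Since both observations come from the same component, the likelihood for component k is f_k(x₁)·f_k(x₂).
  f_A = [0.3] × [0.29] = 0.087
  f_B = [0.23] × [0.19] = 0.0437
  f_C = [0.16] × [0.49] = 0.0784
Prior × likelihood for each component:
  w_A·f_A = 0.41 × 0.087 = 0.03567
  w_B·f_B = 0.45 × 0.0437 = 0.019665
  w_C·f_C = 0.14 × 0.0784 = 0.010976
Evidence: 0.03567 + 0.019665 + 0.010976 = 0.066311
P(Topic A | x₁, x₂) ≈ 0.538

0.538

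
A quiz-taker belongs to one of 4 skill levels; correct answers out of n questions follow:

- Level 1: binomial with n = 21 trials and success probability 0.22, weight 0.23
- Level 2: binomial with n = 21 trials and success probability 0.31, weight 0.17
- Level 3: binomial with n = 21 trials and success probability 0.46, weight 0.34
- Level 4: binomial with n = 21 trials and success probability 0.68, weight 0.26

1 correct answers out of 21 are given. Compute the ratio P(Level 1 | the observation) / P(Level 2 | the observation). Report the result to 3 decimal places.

11.149

The posterior odds equal the prior odds times the likelihood ratio: (π_i/π_j)·(f_i(x)/f_j(x)).
Evaluate each component's likelihood at the observed value:
  f_1 = 0.0321021
  f_2 = 0.0038955
  f_3 = 4.2939e-05
  f_4 = 1.81021e-09
Posterior odds = (π_1·f_1) / (π_2·f_2) = (0.23·0.0321021) / (0.17·0.0038955) = 0.00738349 / 0.000662234 ≈ 11.149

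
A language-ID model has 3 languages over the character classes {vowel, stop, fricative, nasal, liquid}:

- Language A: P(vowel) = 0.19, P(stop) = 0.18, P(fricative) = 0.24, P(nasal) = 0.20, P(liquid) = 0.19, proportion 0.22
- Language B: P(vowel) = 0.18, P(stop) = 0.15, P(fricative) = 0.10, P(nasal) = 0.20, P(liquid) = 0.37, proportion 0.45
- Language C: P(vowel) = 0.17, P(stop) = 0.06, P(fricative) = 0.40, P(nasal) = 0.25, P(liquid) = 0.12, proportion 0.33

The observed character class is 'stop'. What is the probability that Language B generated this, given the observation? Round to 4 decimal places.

0.5319

By Bayes' theorem, P(k | x) = w_k f_k(x) / Σ_j w_j f_j(x).
Component likelihoods at x = 'stop':
  f_A = P(stop | comp) = 0.18
  f_B = P(stop | comp) = 0.15
  f_C = P(stop | comp) = 0.06
Weight by the priors:
  w_A·f_A = 0.22 × 0.18 = 0.0396
  w_B·f_B = 0.45 × 0.15 = 0.0675
  w_C·f_C = 0.33 × 0.06 = 0.0198
Evidence: 0.0396 + 0.0675 + 0.0198 = 0.1269
P(Language B | data) = 0.0675 / 0.1269 ≈ 0.5319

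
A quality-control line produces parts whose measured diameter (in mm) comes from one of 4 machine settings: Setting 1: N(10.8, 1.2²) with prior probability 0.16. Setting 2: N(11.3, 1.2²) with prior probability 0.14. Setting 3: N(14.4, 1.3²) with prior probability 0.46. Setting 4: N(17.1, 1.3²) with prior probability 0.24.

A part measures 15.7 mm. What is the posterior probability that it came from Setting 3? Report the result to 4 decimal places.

0.6745

P(component k | x) = π_k·f_k(x) / marginal(x), where marginal(x) = Σ_j π_j·f_j(x).
Normal densities:
  f_1 = (1/(1.2·√(2π)))·exp(−(15.7−10.8)²/(2·1.2²)) = 0.332452·exp(-8.33681) = 7.96343e-05
  f_2 = (1/(1.2·√(2π)))·exp(−(15.7−11.3)²/(2·1.2²)) = 0.332452·exp(-6.72222) = 0.000400226
  f_3 = (1/(1.3·√(2π)))·exp(−(15.7−14.4)²/(2·1.3²)) = 0.306879·exp(-0.50000) = 0.186131
  f_4 = (1/(1.3·√(2π)))·exp(−(15.7−17.1)²/(2·1.3²)) = 0.306879·exp(-0.57988) = 0.171841
Multiply by the mixture weights:
  π_1·f_1 = 0.16 × 7.96343e-05 = 1.27415e-05
  π_2·f_2 = 0.14 × 0.000400226 = 5.60316e-05
  π_3·f_3 = 0.46 × 0.186131 = 0.0856204
  π_4·f_4 = 0.24 × 0.171841 = 0.0412419
Evidence: 1.27415e-05 + 5.60316e-05 + 0.0856204 + 0.0412419 = 0.126931
P(Setting 3 | data) = 0.0856204 / 0.126931 ≈ 0.6745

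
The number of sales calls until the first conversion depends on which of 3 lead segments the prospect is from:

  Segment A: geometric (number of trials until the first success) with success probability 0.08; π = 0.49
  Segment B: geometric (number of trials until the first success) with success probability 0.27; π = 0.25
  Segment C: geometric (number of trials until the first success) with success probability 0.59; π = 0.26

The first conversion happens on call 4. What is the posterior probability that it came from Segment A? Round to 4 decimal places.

0.4532

By Bayes' theorem, P(k | x) = π_k f_k(x) / Σ_j π_j f_j(x).
Evaluate each component's likelihood at the observed value:
  p_A = 0.08·(1−0.08)^3 = 0.08·0.778688 = 0.062295
  p_B = 0.27·(1−0.27)^3 = 0.27·0.389017 = 0.105035
  p_C = 0.59·(1−0.59)^3 = 0.59·0.068921 = 0.0406634
Unnormalised posteriors:
  π_A·p_A = 0.49 × 0.062295 = 0.0305246
  π_B·p_B = 0.25 × 0.105035 = 0.0262586
  π_C·p_C = 0.26 × 0.0406634 = 0.0105725
Sum: 0.0305246 + 0.0262586 + 0.0105725 = 0.0673557
So the posterior for Segment A is 0.0305246 / 0.0673557 ≈ 0.4532.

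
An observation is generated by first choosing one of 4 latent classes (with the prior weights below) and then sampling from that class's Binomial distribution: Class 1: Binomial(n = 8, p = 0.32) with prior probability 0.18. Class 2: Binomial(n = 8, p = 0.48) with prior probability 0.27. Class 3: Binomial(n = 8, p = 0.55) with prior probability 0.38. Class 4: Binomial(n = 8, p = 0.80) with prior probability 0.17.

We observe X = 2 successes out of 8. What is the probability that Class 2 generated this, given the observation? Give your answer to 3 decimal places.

0.306

Apply Bayes' rule: the posterior for each component is proportional to its prior times its likelihood at x.
Evaluate each component's likelihood at the observed value:
  L_1 = C(8,2)·0.32^2·0.68^6 = 28·0.1024·0.0988675 = 0.283473
  L_2 = C(8,2)·0.48^2·0.52^6 = 28·0.2304·0.0197706 = 0.127544
  L_3 = C(8,2)·0.55^2·0.45^6 = 28·0.3025·0.00830377 = 0.0703329
  L_4 = C(8,2)·0.80^2·0.20^6 = 28·0.64·6.4e-05 = 0.00114688
Prior × likelihood for each component:
  P(Z=1)·L_1 = 0.18 × 0.283473 = 0.0510251
  P(Z=2)·L_2 = 0.27 × 0.127544 = 0.0344369
  P(Z=3)·L_3 = 0.38 × 0.0703329 = 0.0267265
  P(Z=4)·L_4 = 0.17 × 0.00114688 = 0.00019497
Evidence: 0.0510251 + 0.0344369 + 0.0267265 + 0.00019497 = 0.112384
P(Class 2 | 2 successes out of 8) ≈ 0.306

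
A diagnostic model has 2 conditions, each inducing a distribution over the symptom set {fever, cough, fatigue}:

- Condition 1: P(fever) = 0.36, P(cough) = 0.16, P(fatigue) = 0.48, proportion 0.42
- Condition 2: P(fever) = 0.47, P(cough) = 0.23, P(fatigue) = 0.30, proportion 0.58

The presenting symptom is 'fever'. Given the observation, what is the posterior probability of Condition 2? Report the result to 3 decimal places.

0.643

By Bayes' theorem, P(k | x) = w_k f_k(x) / Σ_j w_j f_j(x).
Component likelihoods at x = 'fever':
  f_1 = P(fever | comp) = 0.36
  f_2 = P(fever | comp) = 0.47
Weight by the priors:
  w_1·f_1 = 0.42 × 0.36 = 0.1512
  w_2·f_2 = 0.58 × 0.47 = 0.2726
Evidence: 0.1512 + 0.2726 = 0.4238
P(Condition 2 | 'fever') ≈ 0.643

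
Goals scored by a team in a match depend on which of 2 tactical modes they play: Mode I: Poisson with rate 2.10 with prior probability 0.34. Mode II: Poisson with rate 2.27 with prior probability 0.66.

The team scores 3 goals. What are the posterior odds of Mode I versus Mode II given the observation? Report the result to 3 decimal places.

0.483

Since P(k|x) ∝ w_k f_k(x), the posterior odds are w_i f_i(x) / (w_j f_j(x)).
Component likelihoods at x = 3 goals:
  f_I = 0.189011
  f_II = 0.201409
Posterior odds = (w_I·f_I) / (w_II·f_II) = (0.34·0.189011) / (0.66·0.201409) = 0.0642639 / 0.13293 ≈ 0.483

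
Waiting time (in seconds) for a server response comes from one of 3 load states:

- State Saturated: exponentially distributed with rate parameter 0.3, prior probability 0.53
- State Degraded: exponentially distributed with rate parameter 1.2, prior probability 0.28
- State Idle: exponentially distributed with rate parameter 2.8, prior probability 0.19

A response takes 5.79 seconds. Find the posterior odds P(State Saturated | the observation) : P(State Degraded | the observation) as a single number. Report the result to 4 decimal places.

86.7294

The posterior odds equal the prior odds times the likelihood ratio: (w_i/w_j)·(f_i(x)/f_j(x)).
Exponential densities:
  L_Saturated = 0.3·e^(−0.3·5.79) = 0.3·e^(−1.7370) = 0.0528143
  L_Degraded = 1.2·e^(−1.2·5.79) = 1.2·e^(−6.9480) = 0.00115267
  L_Idle = 2.8·e^(−2.8·5.79) = 2.8·e^(−16.2120) = 2.54904e-07
Posterior odds = (w_Saturated·L_Saturated) / (w_Degraded·L_Degraded) = (0.53·0.0528143) / (0.28·0.00115267) = 0.0279916 / 0.000322746 ≈ 86.7294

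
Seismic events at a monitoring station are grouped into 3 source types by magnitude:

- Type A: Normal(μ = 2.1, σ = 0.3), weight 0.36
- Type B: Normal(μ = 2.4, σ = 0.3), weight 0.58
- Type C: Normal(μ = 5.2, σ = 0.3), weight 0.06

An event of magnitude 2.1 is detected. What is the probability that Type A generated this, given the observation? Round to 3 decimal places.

By Bayes' theorem, P(k | x) = P(Z=k) f_k(x) / Σ_j P(Z=j) f_j(x).
Evaluate each component's likelihood at the observed value:
  f_A = 1.32981
  f_B = 0.806569
  f_C = 8.65544e-24
Unnormalised posteriors:
  P(Z=A)·f_A = 0.36 × 1.32981 = 0.478731
  P(Z=B)·f_B = 0.58 × 0.806569 = 0.46781
  P(Z=C)·f_C = 0.06 × 8.65544e-24 = 5.19326e-25
Evidence: 0.478731 + 0.46781 + 5.19326e-25 = 0.946541
P(Type A | the observation) = 0.478731 / 0.946541 ≈ 0.506

0.506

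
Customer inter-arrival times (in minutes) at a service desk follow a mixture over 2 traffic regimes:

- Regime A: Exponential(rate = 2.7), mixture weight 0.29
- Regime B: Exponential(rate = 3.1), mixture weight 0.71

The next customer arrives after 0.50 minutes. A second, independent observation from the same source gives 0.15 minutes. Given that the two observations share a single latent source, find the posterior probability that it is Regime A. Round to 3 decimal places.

0.287

Apply Bayes' rule: the posterior for each component is proportional to its prior times its likelihood at x.
Since both observations come from the same component, the likelihood for component k is f_k(x₁)·f_k(x₂).
  f_A = [2.7·e^(−2.7·0.50) = 2.7·e^(−1.3500) = 0.699949] × [1.80084] = 1.26049
  f_B = [3.1·e^(−3.1·0.50) = 3.1·e^(−1.5500) = 0.657969] × [1.94722] = 1.28121
Weight by the priors:
  P(Z=A)·f_A = 0.29 × 1.26049 = 0.365543
  P(Z=B)·f_B = 0.71 × 1.28121 = 0.909658
Denominator: 0.365543 + 0.909658 = 1.2752
P(Regime A | data) ≈ 0.287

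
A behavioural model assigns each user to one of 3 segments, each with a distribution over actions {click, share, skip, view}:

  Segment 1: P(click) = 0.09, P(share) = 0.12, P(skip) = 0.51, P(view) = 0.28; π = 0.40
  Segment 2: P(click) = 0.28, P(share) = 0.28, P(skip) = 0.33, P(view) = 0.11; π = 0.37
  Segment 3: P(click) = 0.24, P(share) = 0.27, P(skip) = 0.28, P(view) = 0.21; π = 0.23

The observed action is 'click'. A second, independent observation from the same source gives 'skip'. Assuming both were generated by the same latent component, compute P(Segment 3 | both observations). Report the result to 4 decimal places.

Posterior ∝ prior × likelihood, so P(k | x) ∝ w_k f_k(x); normalise over all components.
Since both observations come from the same component, the likelihood for component k is f_k(x₁)·f_k(x₂).
  f_1 = [0.09] × [0.51] = 0.0459
  f_2 = [0.28] × [0.33] = 0.0924
  f_3 = [0.24] × [0.28] = 0.0672
Prior × likelihood for each component:
  w_1·f_1 = 0.40 × 0.0459 = 0.01836
  w_2·f_2 = 0.37 × 0.0924 = 0.034188
  w_3·f_3 = 0.23 × 0.0672 = 0.015456
Sum: 0.01836 + 0.034188 + 0.015456 = 0.068004
Responsibility of Segment 3: 0.015456 / 0.068004 ≈ 0.2273

0.2273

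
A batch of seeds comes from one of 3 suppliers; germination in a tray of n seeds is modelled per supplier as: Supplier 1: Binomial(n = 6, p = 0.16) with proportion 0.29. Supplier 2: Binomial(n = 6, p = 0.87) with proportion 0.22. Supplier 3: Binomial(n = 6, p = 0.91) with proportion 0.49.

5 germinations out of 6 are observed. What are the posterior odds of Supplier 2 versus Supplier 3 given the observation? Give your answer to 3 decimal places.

The posterior odds equal the prior odds times the likelihood ratio: (π_i/π_j)·(f_i(x)/f_j(x)).
Binomial probabilities:
  f_1 = 0.000528482
  f_2 = 0.388768
  f_3 = 0.336977
Posterior odds = (π_2·f_2) / (π_3·f_3) = (0.22·0.388768) / (0.49·0.336977) = 0.085529 / 0.165119 ≈ 0.518

0.518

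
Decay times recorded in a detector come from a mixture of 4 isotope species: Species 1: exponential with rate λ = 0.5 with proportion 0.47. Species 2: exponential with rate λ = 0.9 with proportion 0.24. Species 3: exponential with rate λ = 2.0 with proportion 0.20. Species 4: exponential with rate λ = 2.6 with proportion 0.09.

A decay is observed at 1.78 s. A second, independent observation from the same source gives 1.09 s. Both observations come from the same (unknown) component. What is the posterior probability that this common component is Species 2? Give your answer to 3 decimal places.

0.322

Posterior ∝ prior × likelihood, so P(k | x) ∝ π_k f_k(x); normalise over all components.
Since both observations come from the same component, the likelihood for component k is f_k(x₁)·f_k(x₂).
  f_1 = [0.5·e^(−0.5·1.78) = 0.5·e^(−0.8900) = 0.205328] × [0.289921] = 0.0595288
  f_2 = [0.9·e^(−0.9·1.78) = 0.9·e^(−1.6020) = 0.181344] × [0.337442] = 0.0611931
  f_3 = [2.0·e^(−2.0·1.78) = 2.0·e^(−3.5600) = 0.0568776] × [0.226083] = 0.0128591
  f_4 = [2.6·e^(−2.6·1.78) = 2.6·e^(−4.6280) = 0.0254131] × [0.152821] = 0.00388366
Unnormalised posteriors:
  π_1·f_1 = 0.47 × 0.0595288 = 0.0279786
  π_2·f_2 = 0.24 × 0.0611931 = 0.0146863
  π_3·f_3 = 0.20 × 0.0128591 = 0.00257181
  π_4·f_4 = 0.09 × 0.00388366 = 0.000349529
Marginal: 0.0279786 + 0.0146863 + 0.00257181 + 0.000349529 = 0.0455862
So the posterior for Species 2 is 0.0146863 / 0.0455862 ≈ 0.322.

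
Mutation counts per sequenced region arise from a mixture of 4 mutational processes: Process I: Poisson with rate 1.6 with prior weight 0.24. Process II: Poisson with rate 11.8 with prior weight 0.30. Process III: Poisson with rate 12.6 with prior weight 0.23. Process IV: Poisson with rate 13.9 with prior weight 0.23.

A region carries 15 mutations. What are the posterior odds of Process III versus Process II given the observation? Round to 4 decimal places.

Only the two components matter; the odds are (π_i f_i(x)) / (π_j f_j(x)).
Poisson probabilities:
  L_I = 1.78004e-10
  L_II = 0.0687156
  L_III = 0.0825939
  L_IV = 0.0981814
Posterior odds = (π_III·L_III) / (π_II·L_II) = (0.23·0.0825939) / (0.30·0.0687156) = 0.0189966 / 0.0206147 ≈ 0.9215

0.9215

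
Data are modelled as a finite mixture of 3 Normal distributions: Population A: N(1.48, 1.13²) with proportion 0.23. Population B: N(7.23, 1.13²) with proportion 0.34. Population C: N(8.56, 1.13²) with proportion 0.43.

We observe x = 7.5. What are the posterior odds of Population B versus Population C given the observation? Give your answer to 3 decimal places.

Since P(k|x) ∝ P(Z=k) f_k(x), the posterior odds are P(Z=i) f_i(x) / (P(Z=j) f_j(x)).
Evaluate each component's likelihood at the observed value:
  L_A = 2.42581e-07
  L_B = 0.343111
  L_C = 0.227381
Posterior odds = (P(Z=B)·L_B) / (P(Z=C)·L_C) = (0.34·0.343111) / (0.43·0.227381) = 0.116658 / 0.0977739 ≈ 1.193

1.193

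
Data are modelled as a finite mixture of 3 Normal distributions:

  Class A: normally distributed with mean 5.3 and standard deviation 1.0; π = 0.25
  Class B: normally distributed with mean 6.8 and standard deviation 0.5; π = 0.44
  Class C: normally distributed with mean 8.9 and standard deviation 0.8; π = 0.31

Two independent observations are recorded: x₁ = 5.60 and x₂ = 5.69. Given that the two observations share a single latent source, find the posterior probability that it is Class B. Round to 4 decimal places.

0.0366

Posterior ∝ prior × likelihood, so P(k | x) ∝ π_k f_k(x); normalise over all components.
Since both observations come from the same component, the likelihood for component k is f_k(x₁)·f_k(x₂).
  f_A = [0.381388] × [0.369728] = 0.14101
  f_B = [0.0447891] × [0.0678815] = 0.00304035
  f_C = [0.000100676] × [0.000159117] = 1.60192e-08
Prior × likelihood for each component:
  π_A·f_A = 0.25 × 0.14101 = 0.0352524
  π_B·f_B = 0.44 × 0.00304035 = 0.00133775
  π_C·f_C = 0.31 × 1.60192e-08 = 4.96594e-09
Sum: 0.0352524 + 0.00133775 + 4.96594e-09 = 0.0365902
So the posterior for Class B is 0.00133775 / 0.0365902 ≈ 0.0366.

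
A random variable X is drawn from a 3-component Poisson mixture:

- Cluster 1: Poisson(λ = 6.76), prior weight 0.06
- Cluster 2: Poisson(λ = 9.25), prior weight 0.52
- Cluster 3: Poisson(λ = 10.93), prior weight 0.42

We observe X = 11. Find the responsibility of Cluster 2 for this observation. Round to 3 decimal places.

0.503

Apply Bayes' rule: the posterior for each component is proportional to its prior times its likelihood at x.
Component likelihoods at x = 11:
  L_1 = e^(−6.76)·6.76^11/11! = 0.0391226
  L_2 = e^(−9.25)·9.25^11/11! = 0.102136
  L_3 = e^(−10.93)·10.93^11/11! = 0.119351
Multiply by the mixture weights:
  π_1·L_1 = 0.06 × 0.0391226 = 0.00234735
  π_2·L_2 = 0.52 × 0.102136 = 0.0531108
  π_3·L_3 = 0.42 × 0.119351 = 0.0501276
Normaliser: 0.00234735 + 0.0531108 + 0.0501276 = 0.105586
P(Cluster 2 | 11) ≈ 0.503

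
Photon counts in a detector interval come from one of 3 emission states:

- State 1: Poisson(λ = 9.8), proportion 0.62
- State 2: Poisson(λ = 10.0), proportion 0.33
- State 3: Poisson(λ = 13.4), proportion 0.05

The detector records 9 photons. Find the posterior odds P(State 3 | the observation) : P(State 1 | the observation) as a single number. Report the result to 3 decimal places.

0.037

Posterior odds = (π_i f_i(x)) / (π_j f_j(x)); the normalising sum cancels.
Poisson probabilities:
  L_1 = e^(−9.8)·9.8^9/9! = 0.127405
  L_2 = e^(−10.0)·10.0^9/9! = 0.12511
  L_3 = e^(−13.4)·13.4^9/9! = 0.0581613
Odds = (0.05/0.62) × (0.0581613/0.127405) = 0.0806452 × 0.456508 ≈ 0.037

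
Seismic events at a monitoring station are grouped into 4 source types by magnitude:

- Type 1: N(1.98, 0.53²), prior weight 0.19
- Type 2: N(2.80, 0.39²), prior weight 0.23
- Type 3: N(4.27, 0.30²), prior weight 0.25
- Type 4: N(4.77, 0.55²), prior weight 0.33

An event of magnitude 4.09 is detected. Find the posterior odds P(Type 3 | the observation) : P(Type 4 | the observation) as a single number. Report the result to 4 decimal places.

2.4913

Posterior odds = (π_i f_i(x)) / (π_j f_j(x)); the normalising sum cancels.
Evaluate each component's likelihood at the observed value:
  L_1 = 0.000272256
  L_2 = 0.00430601
  L_3 = 1.11075
  L_4 = 0.337767
0.277687 / 0.111463 ≈ 2.4913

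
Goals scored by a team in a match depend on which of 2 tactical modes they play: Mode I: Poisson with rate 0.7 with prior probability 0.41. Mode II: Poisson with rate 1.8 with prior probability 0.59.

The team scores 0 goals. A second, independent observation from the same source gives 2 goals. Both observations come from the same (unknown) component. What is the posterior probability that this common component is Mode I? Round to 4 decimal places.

0.4868

Apply Bayes' rule: the posterior for each component is proportional to its prior times its likelihood at x.
Since both observations come from the same component, the likelihood for component k is f_k(x₁)·f_k(x₂).
  p_I = [e^(−0.7)·0.7^0/0! = 0.496585] × [0.121663] = 0.0604163
  p_II = [e^(−1.8)·1.8^0/0! = 0.165299] × [0.267784] = 0.0442644
Unnormalised posteriors:
  π_I·p_I = 0.41 × 0.0604163 = 0.0247707
  π_II·p_II = 0.59 × 0.0442644 = 0.026116
Normaliser: 0.0247707 + 0.026116 = 0.0508867
Responsibility of Mode I: 0.0247707 / 0.0508867 ≈ 0.4868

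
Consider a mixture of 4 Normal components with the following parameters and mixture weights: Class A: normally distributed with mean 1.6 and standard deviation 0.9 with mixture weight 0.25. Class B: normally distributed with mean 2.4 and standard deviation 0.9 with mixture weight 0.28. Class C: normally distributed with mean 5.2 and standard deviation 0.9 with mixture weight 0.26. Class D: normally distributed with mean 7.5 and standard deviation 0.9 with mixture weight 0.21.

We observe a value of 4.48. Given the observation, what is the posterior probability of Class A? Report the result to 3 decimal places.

By Bayes' theorem, P(k | x) = π_k f_k(x) / Σ_j π_j f_j(x).
Component likelihoods at x = 4.48:
  f_A = (1/(0.9·√(2π)))·exp(−(4.48−1.6)²/(2·0.9²)) = 0.443269·exp(-5.12000) = 0.00264899
  f_B = (1/(0.9·√(2π)))·exp(−(4.48−2.4)²/(2·0.9²)) = 0.443269·exp(-2.67062) = 0.0306784
  f_C = (1/(0.9·√(2π)))·exp(−(4.48−5.2)²/(2·0.9²)) = 0.443269·exp(-0.32000) = 0.32188
  f_D = (1/(0.9·√(2π)))·exp(−(4.48−7.5)²/(2·0.9²)) = 0.443269·exp(-5.62988) = 0.0015909
Prior × likelihood for each component:
  π_A·f_A = 0.25 × 0.00264899 = 0.000662247
  π_B·f_B = 0.28 × 0.0306784 = 0.00858996
  π_C·f_C = 0.26 × 0.32188 = 0.0836887
  π_D·f_D = 0.21 × 0.0015909 = 0.000334089
Evidence: 0.000662247 + 0.00858996 + 0.0836887 + 0.000334089 = 0.093275
P(Class A | 4.48) = 0.000662247 / 0.093275 ≈ 0.007

0.007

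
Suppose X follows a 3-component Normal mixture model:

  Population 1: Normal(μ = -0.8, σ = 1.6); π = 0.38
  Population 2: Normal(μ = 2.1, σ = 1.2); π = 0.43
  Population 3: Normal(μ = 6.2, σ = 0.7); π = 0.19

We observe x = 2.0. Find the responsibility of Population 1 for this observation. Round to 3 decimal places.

0.126

Apply Bayes' rule: the posterior for each component is proportional to its prior times its likelihood at x.
Component likelihoods at x = 2.0:
  L_1 = (1/(1.6·√(2π)))·exp(−(2.0−-0.8)²/(2·1.6²)) = 0.249339·exp(-1.53125) = 0.0539233
  L_2 = (1/(1.2·√(2π)))·exp(−(2.0−2.1)²/(2·1.2²)) = 0.332452·exp(-0.00347) = 0.3313
  L_3 = (1/(0.7·√(2π)))·exp(−(2.0−6.2)²/(2·0.7²)) = 0.569918·exp(-18.00000) = 8.67983e-09
Weight by the priors:
  π_1·L_1 = 0.38 × 0.0539233 = 0.0204909
  π_2·L_2 = 0.43 × 0.3313 = 0.142459
  π_3·L_3 = 0.19 × 8.67983e-09 = 1.64917e-09
Evidence: 0.0204909 + 0.142459 + 1.64917e-09 = 0.16295
So the posterior for Population 1 is 0.0204909 / 0.16295 ≈ 0.126.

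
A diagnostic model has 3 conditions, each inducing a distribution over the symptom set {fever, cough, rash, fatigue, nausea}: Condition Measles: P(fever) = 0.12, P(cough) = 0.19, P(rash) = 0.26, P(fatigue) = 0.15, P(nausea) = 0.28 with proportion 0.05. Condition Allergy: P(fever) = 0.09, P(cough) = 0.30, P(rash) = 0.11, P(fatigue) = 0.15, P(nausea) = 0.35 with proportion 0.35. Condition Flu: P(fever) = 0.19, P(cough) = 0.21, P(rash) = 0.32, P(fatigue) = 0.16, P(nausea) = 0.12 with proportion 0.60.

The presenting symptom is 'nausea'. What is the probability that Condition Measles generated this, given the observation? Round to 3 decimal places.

Apply Bayes' rule: the posterior for each component is proportional to its prior times its likelihood at x.
Categorical probabilities:
  L_Measles = 0.28
  L_Allergy = 0.35
  L_Flu = 0.12
Weight by the priors:
  π_Measles·L_Measles = 0.05 × 0.28 = 0.014
  π_Allergy·L_Allergy = 0.35 × 0.35 = 0.1225
  π_Flu·L_Flu = 0.60 × 0.12 = 0.072
Evidence: 0.014 + 0.1225 + 0.072 = 0.2085
P(Condition Measles | 'nausea') = 0.014 / 0.2085 ≈ 0.067

0.067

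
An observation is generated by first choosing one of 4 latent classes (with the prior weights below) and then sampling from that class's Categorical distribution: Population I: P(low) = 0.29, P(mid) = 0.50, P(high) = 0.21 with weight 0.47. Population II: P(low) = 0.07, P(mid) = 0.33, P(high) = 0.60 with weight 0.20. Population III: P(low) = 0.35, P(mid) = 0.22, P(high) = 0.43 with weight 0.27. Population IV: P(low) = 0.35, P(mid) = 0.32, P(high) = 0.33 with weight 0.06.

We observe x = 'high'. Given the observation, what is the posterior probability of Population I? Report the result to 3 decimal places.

0.278

Apply Bayes' rule: the posterior for each component is proportional to its prior times its likelihood at x.
Evaluate each component's likelihood at the observed value:
  p_I = 0.21
  p_II = 0.6
  p_III = 0.43
  p_IV = 0.33
Weight by the priors:
  π_I·p_I = 0.47 × 0.21 = 0.0987
  π_II·p_II = 0.20 × 0.6 = 0.12
  π_III·p_III = 0.27 × 0.43 = 0.1161
  π_IV·p_IV = 0.06 × 0.33 = 0.0198
Marginal: 0.0987 + 0.12 + 0.1161 + 0.0198 = 0.3546
Responsibility of Population I: 0.0987 / 0.3546 ≈ 0.278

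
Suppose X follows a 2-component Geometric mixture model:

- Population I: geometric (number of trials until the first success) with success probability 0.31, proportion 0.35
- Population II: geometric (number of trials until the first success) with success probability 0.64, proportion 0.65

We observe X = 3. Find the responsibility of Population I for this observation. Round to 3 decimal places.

P(component k | x) = P(Z=k)·f_k(x) / marginal(x), where marginal(x) = Σ_j P(Z=j)·f_j(x).
Geometric probabilities:
  L_I = 0.31·(1−0.31)^2 = 0.31·0.4761 = 0.147591
  L_II = 0.64·(1−0.64)^2 = 0.64·0.1296 = 0.082944
Multiply by the mixture weights:
  P(Z=I)·L_I = 0.35 × 0.147591 = 0.0516568
  P(Z=II)·L_II = 0.65 × 0.082944 = 0.0539136
Normaliser: 0.0516568 + 0.0539136 = 0.10557
P(Population I | the observation) = 0.0516568 / 0.10557 ≈ 0.489

0.489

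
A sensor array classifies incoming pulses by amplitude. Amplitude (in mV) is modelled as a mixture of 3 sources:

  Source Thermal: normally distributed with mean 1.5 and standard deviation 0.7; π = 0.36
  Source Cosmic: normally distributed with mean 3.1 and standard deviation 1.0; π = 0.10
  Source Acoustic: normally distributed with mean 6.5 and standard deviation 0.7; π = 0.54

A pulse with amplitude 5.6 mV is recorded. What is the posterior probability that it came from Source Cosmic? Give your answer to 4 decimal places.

Apply Bayes' rule: the posterior for each component is proportional to its prior times its likelihood at x.
Evaluate each component's likelihood at the observed value:
  L_Thermal = 2.02457e-08
  L_Cosmic = 0.0175283
  L_Acoustic = 0.249376
Prior × likelihood for each component:
  P(Z=Thermal)·L_Thermal = 0.36 × 2.02457e-08 = 7.28844e-09
  P(Z=Cosmic)·L_Cosmic = 0.10 × 0.0175283 = 0.00175283
  P(Z=Acoustic)·L_Acoustic = 0.54 × 0.249376 = 0.134663
Sum: 7.28844e-09 + 0.00175283 + 0.134663 = 0.136416
P(Source Cosmic | data) ≈ 0.0128

0.0128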